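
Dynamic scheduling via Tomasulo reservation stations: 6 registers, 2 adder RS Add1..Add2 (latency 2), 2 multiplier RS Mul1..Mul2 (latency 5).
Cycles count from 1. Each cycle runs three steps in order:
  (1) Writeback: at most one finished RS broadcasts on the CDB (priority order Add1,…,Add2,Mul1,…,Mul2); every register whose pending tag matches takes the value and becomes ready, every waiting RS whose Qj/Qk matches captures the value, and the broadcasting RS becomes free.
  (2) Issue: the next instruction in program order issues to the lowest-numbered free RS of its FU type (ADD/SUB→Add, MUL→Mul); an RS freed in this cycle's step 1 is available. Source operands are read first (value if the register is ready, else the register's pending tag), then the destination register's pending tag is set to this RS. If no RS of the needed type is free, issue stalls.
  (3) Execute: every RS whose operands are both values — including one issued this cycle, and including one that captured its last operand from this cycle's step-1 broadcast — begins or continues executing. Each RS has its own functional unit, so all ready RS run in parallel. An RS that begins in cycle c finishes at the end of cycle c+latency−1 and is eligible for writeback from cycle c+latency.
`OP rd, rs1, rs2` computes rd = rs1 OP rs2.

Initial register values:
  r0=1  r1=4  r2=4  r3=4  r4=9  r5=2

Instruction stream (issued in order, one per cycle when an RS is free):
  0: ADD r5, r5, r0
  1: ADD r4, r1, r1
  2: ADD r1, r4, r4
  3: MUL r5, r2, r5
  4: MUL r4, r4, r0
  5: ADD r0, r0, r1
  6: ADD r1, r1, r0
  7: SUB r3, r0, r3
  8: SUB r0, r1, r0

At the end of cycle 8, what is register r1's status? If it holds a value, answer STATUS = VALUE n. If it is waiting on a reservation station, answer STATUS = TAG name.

c1: issue ADD r5<-Add1 | r0:1,r1:4,r2:4,r3:4,r4:9,r5:Add1
c2: issue ADD r4<-Add2 | r0:1,r1:4,r2:4,r3:4,r4:Add2,r5:Add1
c3: CDB Add1=3; issue ADD r1<-Add1 | r0:1,r1:Add1,r2:4,r3:4,r4:Add2,r5:3
c4: CDB Add2=8; issue MUL r5<-Mul1 | r0:1,r1:Add1,r2:4,r3:4,r4:8,r5:Mul1
c5: issue MUL r4<-Mul2 | r0:1,r1:Add1,r2:4,r3:4,r4:Mul2,r5:Mul1
c6: CDB Add1=16; issue ADD r0<-Add1 | r0:Add1,r1:16,r2:4,r3:4,r4:Mul2,r5:Mul1
c7: issue ADD r1<-Add2 | r0:Add1,r1:Add2,r2:4,r3:4,r4:Mul2,r5:Mul1
c8: CDB Add1=17; issue SUB r3<-Add1 | r0:17,r1:Add2,r2:4,r3:Add1,r4:Mul2,r5:Mul1

STATUS = TAG Add2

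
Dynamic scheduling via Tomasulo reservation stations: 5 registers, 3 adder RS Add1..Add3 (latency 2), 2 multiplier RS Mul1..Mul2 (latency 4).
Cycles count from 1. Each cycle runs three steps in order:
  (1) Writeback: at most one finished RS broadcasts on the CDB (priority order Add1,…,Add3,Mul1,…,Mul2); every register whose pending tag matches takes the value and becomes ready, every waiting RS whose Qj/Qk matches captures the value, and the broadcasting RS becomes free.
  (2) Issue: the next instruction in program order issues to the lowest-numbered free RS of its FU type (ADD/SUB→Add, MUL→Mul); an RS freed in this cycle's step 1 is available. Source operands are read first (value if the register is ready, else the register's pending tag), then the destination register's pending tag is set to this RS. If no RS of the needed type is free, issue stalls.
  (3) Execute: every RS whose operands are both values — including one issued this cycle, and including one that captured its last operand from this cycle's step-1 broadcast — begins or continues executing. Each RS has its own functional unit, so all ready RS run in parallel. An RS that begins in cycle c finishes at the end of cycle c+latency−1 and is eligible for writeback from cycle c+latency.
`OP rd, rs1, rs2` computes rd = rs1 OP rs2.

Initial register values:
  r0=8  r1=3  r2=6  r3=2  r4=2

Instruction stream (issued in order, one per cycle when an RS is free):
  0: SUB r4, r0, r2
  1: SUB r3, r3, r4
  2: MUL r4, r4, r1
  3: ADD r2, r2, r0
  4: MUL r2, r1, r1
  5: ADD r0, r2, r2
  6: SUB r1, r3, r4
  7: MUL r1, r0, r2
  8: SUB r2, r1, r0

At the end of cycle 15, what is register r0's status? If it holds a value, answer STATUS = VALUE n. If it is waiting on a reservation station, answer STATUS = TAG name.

c1: issue SUB r4<-Add1 | r0:8,r1:3,r2:6,r3:2,r4:Add1
c2: issue SUB r3<-Add2 | r0:8,r1:3,r2:6,r3:Add2,r4:Add1
c3: CDB Add1=2; issue MUL r4<-Mul1 | r0:8,r1:3,r2:6,r3:Add2,r4:Mul1
c4: issue ADD r2<-Add1 | r0:8,r1:3,r2:Add1,r3:Add2,r4:Mul1
c5: CDB Add2=0; issue MUL r2<-Mul2 | r0:8,r1:3,r2:Mul2,r3:0,r4:Mul1
c6: CDB Add1=14; issue ADD r0<-Add1 | r0:Add1,r1:3,r2:Mul2,r3:0,r4:Mul1
c7: CDB Mul1=6; issue SUB r1<-Add2 | r0:Add1,r1:Add2,r2:Mul2,r3:0,r4:6
c8: issue MUL r1<-Mul1 | r0:Add1,r1:Mul1,r2:Mul2,r3:0,r4:6
c9: CDB Add2=-6; issue SUB r2<-Add2 | r0:Add1,r1:Mul1,r2:Add2,r3:0,r4:6
c10: CDB Mul2=9 | r0:Add1,r1:Mul1,r2:Add2,r3:0,r4:6
c11: - | r0:Add1,r1:Mul1,r2:Add2,r3:0,r4:6
c12: CDB Add1=18 | r0:18,r1:Mul1,r2:Add2,r3:0,r4:6
c13: - | r0:18,r1:Mul1,r2:Add2,r3:0,r4:6
c14: - | r0:18,r1:Mul1,r2:Add2,r3:0,r4:6
c15: - | r0:18,r1:Mul1,r2:Add2,r3:0,r4:6

STATUS = VALUE 18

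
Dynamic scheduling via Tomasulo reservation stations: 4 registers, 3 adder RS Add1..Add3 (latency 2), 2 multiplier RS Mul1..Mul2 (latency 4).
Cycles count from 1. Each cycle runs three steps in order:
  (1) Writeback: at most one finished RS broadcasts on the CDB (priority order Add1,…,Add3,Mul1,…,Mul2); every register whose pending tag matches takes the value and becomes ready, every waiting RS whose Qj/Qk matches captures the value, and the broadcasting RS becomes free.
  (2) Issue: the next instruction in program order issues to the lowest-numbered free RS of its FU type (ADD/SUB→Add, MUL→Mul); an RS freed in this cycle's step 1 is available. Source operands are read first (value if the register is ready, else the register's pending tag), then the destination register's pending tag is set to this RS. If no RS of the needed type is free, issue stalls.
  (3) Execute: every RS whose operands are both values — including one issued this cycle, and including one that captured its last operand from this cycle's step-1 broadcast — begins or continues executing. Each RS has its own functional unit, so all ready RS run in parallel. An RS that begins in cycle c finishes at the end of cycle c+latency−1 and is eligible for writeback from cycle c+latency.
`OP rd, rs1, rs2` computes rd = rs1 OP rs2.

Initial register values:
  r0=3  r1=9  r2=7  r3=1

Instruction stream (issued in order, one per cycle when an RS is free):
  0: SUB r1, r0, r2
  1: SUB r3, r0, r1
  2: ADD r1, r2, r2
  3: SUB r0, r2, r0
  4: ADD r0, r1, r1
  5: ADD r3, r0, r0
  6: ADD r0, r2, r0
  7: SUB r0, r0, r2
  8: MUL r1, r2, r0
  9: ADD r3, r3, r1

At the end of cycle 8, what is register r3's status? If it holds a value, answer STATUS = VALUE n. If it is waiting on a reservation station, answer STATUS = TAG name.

  c1: issue SUB r1<-Add1  regs: r0:3,r1:Add1,r2:7,r3:1
  c2: issue SUB r3<-Add2  regs: r0:3,r1:Add1,r2:7,r3:Add2
  c3: CDB Add1=-4; issue ADD r1<-Add1  regs: r0:3,r1:Add1,r2:7,r3:Add2
  c4: issue SUB r0<-Add3  regs: r0:Add3,r1:Add1,r2:7,r3:Add2
  c5: CDB Add1=14; issue ADD r0<-Add1  regs: r0:Add1,r1:14,r2:7,r3:Add2
  c6: CDB Add2=7; issue ADD r3<-Add2  regs: r0:Add1,r1:14,r2:7,r3:Add2
  c7: CDB Add1=28; issue ADD r0<-Add1  regs: r0:Add1,r1:14,r2:7,r3:Add2
  c8: CDB Add3=4; issue SUB r0<-Add3  regs: r0:Add3,r1:14,r2:7,r3:Add2

STATUS = TAG Add2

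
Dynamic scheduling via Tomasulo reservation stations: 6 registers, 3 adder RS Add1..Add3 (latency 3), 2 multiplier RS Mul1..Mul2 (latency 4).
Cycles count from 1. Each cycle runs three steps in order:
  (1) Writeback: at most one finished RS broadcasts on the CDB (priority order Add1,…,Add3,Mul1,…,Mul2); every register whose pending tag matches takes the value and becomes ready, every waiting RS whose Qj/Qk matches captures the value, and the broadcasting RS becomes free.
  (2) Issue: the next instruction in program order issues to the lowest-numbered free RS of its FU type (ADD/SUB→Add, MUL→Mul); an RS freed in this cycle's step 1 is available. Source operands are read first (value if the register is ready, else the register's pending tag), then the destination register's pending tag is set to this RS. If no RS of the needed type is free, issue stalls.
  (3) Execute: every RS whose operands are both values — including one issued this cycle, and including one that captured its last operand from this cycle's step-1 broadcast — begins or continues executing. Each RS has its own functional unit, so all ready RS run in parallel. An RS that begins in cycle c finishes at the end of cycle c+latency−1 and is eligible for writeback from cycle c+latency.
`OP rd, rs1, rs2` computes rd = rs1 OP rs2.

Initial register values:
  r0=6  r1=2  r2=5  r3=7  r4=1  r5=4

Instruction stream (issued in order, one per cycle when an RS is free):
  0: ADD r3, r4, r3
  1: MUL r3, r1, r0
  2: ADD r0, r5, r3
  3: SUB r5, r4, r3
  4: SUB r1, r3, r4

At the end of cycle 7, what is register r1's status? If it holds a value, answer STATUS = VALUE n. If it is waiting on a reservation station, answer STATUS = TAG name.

cycle 1: issue ADD r3<-Add1 // r0:6,r1:2,r2:5,r3:Add1,r4:1,r5:4
cycle 2: issue MUL r3<-Mul1 // r0:6,r1:2,r2:5,r3:Mul1,r4:1,r5:4
cycle 3: issue ADD r0<-Add2 // r0:Add2,r1:2,r2:5,r3:Mul1,r4:1,r5:4
cycle 4: CDB Add1=8; issue SUB r5<-Add1 // r0:Add2,r1:2,r2:5,r3:Mul1,r4:1,r5:Add1
cycle 5: issue SUB r1<-Add3 // r0:Add2,r1:Add3,r2:5,r3:Mul1,r4:1,r5:Add1
cycle 6: CDB Mul1=12 // r0:Add2,r1:Add3,r2:5,r3:12,r4:1,r5:Add1
cycle 7: - // r0:Add2,r1:Add3,r2:5,r3:12,r4:1,r5:Add1

STATUS = TAG Add3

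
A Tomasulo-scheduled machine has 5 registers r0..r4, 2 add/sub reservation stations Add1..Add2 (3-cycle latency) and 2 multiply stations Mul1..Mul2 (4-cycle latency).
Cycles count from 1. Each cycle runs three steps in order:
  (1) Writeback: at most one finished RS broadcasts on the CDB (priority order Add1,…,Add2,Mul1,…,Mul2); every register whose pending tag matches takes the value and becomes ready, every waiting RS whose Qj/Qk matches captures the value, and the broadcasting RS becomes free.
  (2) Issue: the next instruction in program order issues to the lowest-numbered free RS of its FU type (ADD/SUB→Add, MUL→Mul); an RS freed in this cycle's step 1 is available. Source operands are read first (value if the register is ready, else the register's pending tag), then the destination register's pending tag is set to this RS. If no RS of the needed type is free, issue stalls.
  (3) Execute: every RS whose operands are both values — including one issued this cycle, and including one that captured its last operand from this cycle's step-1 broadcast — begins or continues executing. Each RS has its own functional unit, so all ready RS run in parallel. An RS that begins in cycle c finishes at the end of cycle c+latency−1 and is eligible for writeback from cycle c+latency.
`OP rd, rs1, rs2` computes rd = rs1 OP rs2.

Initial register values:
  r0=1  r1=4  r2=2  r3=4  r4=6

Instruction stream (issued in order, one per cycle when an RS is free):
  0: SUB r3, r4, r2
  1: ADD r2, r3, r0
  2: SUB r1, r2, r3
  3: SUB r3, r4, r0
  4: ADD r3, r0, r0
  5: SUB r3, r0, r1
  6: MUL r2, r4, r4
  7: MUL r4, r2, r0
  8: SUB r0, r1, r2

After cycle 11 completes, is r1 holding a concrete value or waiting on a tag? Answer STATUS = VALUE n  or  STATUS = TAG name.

STATUS = VALUE 1

c1: issue SUB r3<-Add1 | r0:1,r1:4,r2:2,r3:Add1,r4:6
c2: issue ADD r2<-Add2 | r0:1,r1:4,r2:Add2,r3:Add1,r4:6
c3: stall | r0:1,r1:4,r2:Add2,r3:Add1,r4:6
c4: CDB Add1=4; issue SUB r1<-Add1 | r0:1,r1:Add1,r2:Add2,r3:4,r4:6
c5: stall | r0:1,r1:Add1,r2:Add2,r3:4,r4:6
c6: stall | r0:1,r1:Add1,r2:Add2,r3:4,r4:6
c7: CDB Add2=5; issue SUB r3<-Add2 | r0:1,r1:Add1,r2:5,r3:Add2,r4:6
c8: stall | r0:1,r1:Add1,r2:5,r3:Add2,r4:6
c9: stall | r0:1,r1:Add1,r2:5,r3:Add2,r4:6
c10: CDB Add1=1; issue ADD r3<-Add1 | r0:1,r1:1,r2:5,r3:Add1,r4:6
c11: CDB Add2=5; issue SUB r3<-Add2 | r0:1,r1:1,r2:5,r3:Add2,r4:6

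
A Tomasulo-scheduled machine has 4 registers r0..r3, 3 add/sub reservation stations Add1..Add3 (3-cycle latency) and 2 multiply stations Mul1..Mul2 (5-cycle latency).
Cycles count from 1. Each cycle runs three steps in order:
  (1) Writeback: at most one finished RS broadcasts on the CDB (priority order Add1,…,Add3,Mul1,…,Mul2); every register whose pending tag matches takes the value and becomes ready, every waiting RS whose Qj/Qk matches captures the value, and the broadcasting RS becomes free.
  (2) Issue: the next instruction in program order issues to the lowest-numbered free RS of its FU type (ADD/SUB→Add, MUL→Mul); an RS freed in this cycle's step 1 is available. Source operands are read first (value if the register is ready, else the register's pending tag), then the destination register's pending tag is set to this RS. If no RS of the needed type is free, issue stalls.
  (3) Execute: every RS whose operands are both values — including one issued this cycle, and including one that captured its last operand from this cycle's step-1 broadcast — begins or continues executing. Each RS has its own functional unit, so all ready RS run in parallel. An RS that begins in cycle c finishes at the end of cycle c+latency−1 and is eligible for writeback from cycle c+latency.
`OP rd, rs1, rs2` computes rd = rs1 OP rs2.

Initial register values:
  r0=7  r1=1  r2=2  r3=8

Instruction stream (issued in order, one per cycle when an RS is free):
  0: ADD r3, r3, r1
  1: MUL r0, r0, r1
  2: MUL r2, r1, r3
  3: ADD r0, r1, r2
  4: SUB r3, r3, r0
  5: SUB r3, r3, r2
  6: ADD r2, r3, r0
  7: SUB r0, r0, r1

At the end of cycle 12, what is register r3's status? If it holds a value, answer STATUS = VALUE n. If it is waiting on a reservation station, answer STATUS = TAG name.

STATUS = TAG Add3

c1: issue ADD r3<-Add1 | r0:7,r1:1,r2:2,r3:Add1
c2: issue MUL r0<-Mul1 | r0:Mul1,r1:1,r2:2,r3:Add1
c3: issue MUL r2<-Mul2 | r0:Mul1,r1:1,r2:Mul2,r3:Add1
c4: CDB Add1=9; issue ADD r0<-Add1 | r0:Add1,r1:1,r2:Mul2,r3:9
c5: issue SUB r3<-Add2 | r0:Add1,r1:1,r2:Mul2,r3:Add2
c6: issue SUB r3<-Add3 | r0:Add1,r1:1,r2:Mul2,r3:Add3
c7: CDB Mul1=7; stall | r0:Add1,r1:1,r2:Mul2,r3:Add3
c8: stall | r0:Add1,r1:1,r2:Mul2,r3:Add3
c9: CDB Mul2=9; stall | r0:Add1,r1:1,r2:9,r3:Add3
c10: stall | r0:Add1,r1:1,r2:9,r3:Add3
c11: stall | r0:Add1,r1:1,r2:9,r3:Add3
c12: CDB Add1=10; issue ADD r2<-Add1 | r0:10,r1:1,r2:Add1,r3:Add3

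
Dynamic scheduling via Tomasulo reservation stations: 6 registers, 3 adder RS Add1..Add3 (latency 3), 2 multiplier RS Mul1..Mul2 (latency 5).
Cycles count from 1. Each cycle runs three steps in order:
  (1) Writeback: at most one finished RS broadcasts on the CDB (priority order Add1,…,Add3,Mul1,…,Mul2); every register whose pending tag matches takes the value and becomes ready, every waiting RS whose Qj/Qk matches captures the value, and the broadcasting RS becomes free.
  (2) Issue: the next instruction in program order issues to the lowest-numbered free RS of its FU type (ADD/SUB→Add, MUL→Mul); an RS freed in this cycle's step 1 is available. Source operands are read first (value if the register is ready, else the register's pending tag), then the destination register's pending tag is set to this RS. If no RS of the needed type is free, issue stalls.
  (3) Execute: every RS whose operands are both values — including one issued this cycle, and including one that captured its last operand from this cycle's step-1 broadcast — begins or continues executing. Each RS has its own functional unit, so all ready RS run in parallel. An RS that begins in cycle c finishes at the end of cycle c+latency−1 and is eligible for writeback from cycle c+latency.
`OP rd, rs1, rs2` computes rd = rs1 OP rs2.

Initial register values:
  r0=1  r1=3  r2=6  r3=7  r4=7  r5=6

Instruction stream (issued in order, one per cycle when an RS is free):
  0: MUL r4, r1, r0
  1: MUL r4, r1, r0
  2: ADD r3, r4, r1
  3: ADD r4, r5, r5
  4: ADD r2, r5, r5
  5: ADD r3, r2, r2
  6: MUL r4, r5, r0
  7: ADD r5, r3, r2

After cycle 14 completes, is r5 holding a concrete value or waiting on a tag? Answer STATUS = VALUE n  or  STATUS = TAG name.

STATUS = VALUE 36

cycle 1: issue MUL r4<-Mul1 // r0:1,r1:3,r2:6,r3:7,r4:Mul1,r5:6
cycle 2: issue MUL r4<-Mul2 // r0:1,r1:3,r2:6,r3:7,r4:Mul2,r5:6
cycle 3: issue ADD r3<-Add1 // r0:1,r1:3,r2:6,r3:Add1,r4:Mul2,r5:6
cycle 4: issue ADD r4<-Add2 // r0:1,r1:3,r2:6,r3:Add1,r4:Add2,r5:6
cycle 5: issue ADD r2<-Add3 // r0:1,r1:3,r2:Add3,r3:Add1,r4:Add2,r5:6
cycle 6: CDB Mul1=3; stall // r0:1,r1:3,r2:Add3,r3:Add1,r4:Add2,r5:6
cycle 7: CDB Add2=12; issue ADD r3<-Add2 // r0:1,r1:3,r2:Add3,r3:Add2,r4:12,r5:6
cycle 8: CDB Add3=12; issue MUL r4<-Mul1 // r0:1,r1:3,r2:12,r3:Add2,r4:Mul1,r5:6
cycle 9: CDB Mul2=3; issue ADD r5<-Add3 // r0:1,r1:3,r2:12,r3:Add2,r4:Mul1,r5:Add3
cycle 10: - // r0:1,r1:3,r2:12,r3:Add2,r4:Mul1,r5:Add3
cycle 11: CDB Add2=24 // r0:1,r1:3,r2:12,r3:24,r4:Mul1,r5:Add3
cycle 12: CDB Add1=6 // r0:1,r1:3,r2:12,r3:24,r4:Mul1,r5:Add3
cycle 13: CDB Mul1=6 // r0:1,r1:3,r2:12,r3:24,r4:6,r5:Add3
cycle 14: CDB Add3=36 // r0:1,r1:3,r2:12,r3:24,r4:6,r5:36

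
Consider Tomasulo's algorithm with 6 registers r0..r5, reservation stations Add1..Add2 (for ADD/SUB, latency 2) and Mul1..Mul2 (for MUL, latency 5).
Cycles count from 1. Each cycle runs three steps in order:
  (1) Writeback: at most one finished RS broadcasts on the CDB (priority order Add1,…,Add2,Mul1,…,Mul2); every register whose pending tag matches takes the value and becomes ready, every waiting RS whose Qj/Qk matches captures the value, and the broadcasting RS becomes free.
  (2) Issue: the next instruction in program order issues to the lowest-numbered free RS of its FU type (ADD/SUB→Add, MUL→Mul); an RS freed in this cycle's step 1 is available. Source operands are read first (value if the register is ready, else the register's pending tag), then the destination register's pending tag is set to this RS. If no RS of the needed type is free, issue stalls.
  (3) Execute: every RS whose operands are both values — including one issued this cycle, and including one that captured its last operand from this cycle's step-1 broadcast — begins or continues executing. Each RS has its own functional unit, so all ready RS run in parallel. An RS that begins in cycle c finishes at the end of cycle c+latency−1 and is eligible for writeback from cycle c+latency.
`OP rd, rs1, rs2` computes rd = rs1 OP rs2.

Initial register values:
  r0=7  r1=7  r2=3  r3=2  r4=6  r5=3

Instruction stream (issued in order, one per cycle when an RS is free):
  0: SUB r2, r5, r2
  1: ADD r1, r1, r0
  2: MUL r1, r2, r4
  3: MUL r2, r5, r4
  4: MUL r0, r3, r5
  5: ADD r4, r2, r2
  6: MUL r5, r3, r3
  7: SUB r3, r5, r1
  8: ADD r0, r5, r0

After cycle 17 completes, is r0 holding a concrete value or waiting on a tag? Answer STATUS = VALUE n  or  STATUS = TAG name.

c1: issue SUB r2<-Add1 | r0:7,r1:7,r2:Add1,r3:2,r4:6,r5:3
c2: issue ADD r1<-Add2 | r0:7,r1:Add2,r2:Add1,r3:2,r4:6,r5:3
c3: CDB Add1=0; issue MUL r1<-Mul1 | r0:7,r1:Mul1,r2:0,r3:2,r4:6,r5:3
c4: CDB Add2=14; issue MUL r2<-Mul2 | r0:7,r1:Mul1,r2:Mul2,r3:2,r4:6,r5:3
c5: stall | r0:7,r1:Mul1,r2:Mul2,r3:2,r4:6,r5:3
c6: stall | r0:7,r1:Mul1,r2:Mul2,r3:2,r4:6,r5:3
c7: stall | r0:7,r1:Mul1,r2:Mul2,r3:2,r4:6,r5:3
c8: CDB Mul1=0; issue MUL r0<-Mul1 | r0:Mul1,r1:0,r2:Mul2,r3:2,r4:6,r5:3
c9: CDB Mul2=18; issue ADD r4<-Add1 | r0:Mul1,r1:0,r2:18,r3:2,r4:Add1,r5:3
c10: issue MUL r5<-Mul2 | r0:Mul1,r1:0,r2:18,r3:2,r4:Add1,r5:Mul2
c11: CDB Add1=36; issue SUB r3<-Add1 | r0:Mul1,r1:0,r2:18,r3:Add1,r4:36,r5:Mul2
c12: issue ADD r0<-Add2 | r0:Add2,r1:0,r2:18,r3:Add1,r4:36,r5:Mul2
c13: CDB Mul1=6 | r0:Add2,r1:0,r2:18,r3:Add1,r4:36,r5:Mul2
c14: - | r0:Add2,r1:0,r2:18,r3:Add1,r4:36,r5:Mul2
c15: CDB Mul2=4 | r0:Add2,r1:0,r2:18,r3:Add1,r4:36,r5:4
c16: - | r0:Add2,r1:0,r2:18,r3:Add1,r4:36,r5:4
c17: CDB Add1=4 | r0:Add2,r1:0,r2:18,r3:4,r4:36,r5:4

STATUS = TAG Add2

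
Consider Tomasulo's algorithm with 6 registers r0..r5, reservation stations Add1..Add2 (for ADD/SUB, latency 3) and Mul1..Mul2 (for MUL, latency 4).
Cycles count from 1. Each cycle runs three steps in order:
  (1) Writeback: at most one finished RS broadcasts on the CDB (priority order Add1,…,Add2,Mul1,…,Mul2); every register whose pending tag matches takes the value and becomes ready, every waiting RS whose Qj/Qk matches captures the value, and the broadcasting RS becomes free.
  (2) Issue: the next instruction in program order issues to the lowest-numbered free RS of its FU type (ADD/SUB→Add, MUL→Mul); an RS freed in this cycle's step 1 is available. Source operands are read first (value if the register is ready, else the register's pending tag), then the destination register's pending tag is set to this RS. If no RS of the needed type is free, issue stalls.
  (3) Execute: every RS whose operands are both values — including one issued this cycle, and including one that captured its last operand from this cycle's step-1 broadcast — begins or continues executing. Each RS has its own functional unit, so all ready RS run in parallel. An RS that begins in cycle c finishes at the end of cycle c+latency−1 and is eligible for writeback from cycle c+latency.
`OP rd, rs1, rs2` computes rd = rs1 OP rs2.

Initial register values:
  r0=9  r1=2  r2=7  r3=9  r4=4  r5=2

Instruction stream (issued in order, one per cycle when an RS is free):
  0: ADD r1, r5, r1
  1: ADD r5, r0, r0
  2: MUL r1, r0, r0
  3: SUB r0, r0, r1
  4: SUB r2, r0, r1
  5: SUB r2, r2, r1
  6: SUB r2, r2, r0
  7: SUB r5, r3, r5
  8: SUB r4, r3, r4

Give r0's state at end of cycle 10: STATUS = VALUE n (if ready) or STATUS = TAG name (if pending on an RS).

STATUS = VALUE -72

  c1: issue ADD r1<-Add1  regs: r0:9,r1:Add1,r2:7,r3:9,r4:4,r5:2
  c2: issue ADD r5<-Add2  regs: r0:9,r1:Add1,r2:7,r3:9,r4:4,r5:Add2
  c3: issue MUL r1<-Mul1  regs: r0:9,r1:Mul1,r2:7,r3:9,r4:4,r5:Add2
  c4: CDB Add1=4; issue SUB r0<-Add1  regs: r0:Add1,r1:Mul1,r2:7,r3:9,r4:4,r5:Add2
  c5: CDB Add2=18; issue SUB r2<-Add2  regs: r0:Add1,r1:Mul1,r2:Add2,r3:9,r4:4,r5:18
  c6: stall  regs: r0:Add1,r1:Mul1,r2:Add2,r3:9,r4:4,r5:18
  c7: CDB Mul1=81; stall  regs: r0:Add1,r1:81,r2:Add2,r3:9,r4:4,r5:18
  c8: stall  regs: r0:Add1,r1:81,r2:Add2,r3:9,r4:4,r5:18
  c9: stall  regs: r0:Add1,r1:81,r2:Add2,r3:9,r4:4,r5:18
  c10: CDB Add1=-72; issue SUB r2<-Add1  regs: r0:-72,r1:81,r2:Add1,r3:9,r4:4,r5:18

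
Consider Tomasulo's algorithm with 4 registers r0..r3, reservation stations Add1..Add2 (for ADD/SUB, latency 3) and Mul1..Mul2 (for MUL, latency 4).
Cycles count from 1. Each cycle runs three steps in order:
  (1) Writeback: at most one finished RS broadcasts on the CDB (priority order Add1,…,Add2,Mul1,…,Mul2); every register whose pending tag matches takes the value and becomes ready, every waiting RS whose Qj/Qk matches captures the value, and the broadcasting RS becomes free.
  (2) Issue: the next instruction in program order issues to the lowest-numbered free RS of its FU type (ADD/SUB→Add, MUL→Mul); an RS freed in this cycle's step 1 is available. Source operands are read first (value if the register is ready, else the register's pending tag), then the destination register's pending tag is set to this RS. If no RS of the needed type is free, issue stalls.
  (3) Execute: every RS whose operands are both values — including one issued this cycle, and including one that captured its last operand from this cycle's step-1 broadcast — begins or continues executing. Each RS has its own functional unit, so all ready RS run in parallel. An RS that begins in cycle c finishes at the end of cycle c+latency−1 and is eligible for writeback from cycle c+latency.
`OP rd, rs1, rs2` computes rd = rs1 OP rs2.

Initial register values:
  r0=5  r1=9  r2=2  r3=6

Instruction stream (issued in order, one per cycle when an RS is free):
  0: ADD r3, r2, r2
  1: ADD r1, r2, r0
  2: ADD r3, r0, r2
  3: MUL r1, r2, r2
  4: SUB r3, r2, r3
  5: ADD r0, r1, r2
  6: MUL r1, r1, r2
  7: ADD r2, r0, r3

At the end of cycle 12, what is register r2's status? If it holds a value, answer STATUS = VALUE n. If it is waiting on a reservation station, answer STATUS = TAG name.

c1: issue ADD r3<-Add1 | r0:5,r1:9,r2:2,r3:Add1
c2: issue ADD r1<-Add2 | r0:5,r1:Add2,r2:2,r3:Add1
c3: stall | r0:5,r1:Add2,r2:2,r3:Add1
c4: CDB Add1=4; issue ADD r3<-Add1 | r0:5,r1:Add2,r2:2,r3:Add1
c5: CDB Add2=7; issue MUL r1<-Mul1 | r0:5,r1:Mul1,r2:2,r3:Add1
c6: issue SUB r3<-Add2 | r0:5,r1:Mul1,r2:2,r3:Add2
c7: CDB Add1=7; issue ADD r0<-Add1 | r0:Add1,r1:Mul1,r2:2,r3:Add2
c8: issue MUL r1<-Mul2 | r0:Add1,r1:Mul2,r2:2,r3:Add2
c9: CDB Mul1=4; stall | r0:Add1,r1:Mul2,r2:2,r3:Add2
c10: CDB Add2=-5; issue ADD r2<-Add2 | r0:Add1,r1:Mul2,r2:Add2,r3:-5
c11: - | r0:Add1,r1:Mul2,r2:Add2,r3:-5
c12: CDB Add1=6 | r0:6,r1:Mul2,r2:Add2,r3:-5

STATUS = TAG Add2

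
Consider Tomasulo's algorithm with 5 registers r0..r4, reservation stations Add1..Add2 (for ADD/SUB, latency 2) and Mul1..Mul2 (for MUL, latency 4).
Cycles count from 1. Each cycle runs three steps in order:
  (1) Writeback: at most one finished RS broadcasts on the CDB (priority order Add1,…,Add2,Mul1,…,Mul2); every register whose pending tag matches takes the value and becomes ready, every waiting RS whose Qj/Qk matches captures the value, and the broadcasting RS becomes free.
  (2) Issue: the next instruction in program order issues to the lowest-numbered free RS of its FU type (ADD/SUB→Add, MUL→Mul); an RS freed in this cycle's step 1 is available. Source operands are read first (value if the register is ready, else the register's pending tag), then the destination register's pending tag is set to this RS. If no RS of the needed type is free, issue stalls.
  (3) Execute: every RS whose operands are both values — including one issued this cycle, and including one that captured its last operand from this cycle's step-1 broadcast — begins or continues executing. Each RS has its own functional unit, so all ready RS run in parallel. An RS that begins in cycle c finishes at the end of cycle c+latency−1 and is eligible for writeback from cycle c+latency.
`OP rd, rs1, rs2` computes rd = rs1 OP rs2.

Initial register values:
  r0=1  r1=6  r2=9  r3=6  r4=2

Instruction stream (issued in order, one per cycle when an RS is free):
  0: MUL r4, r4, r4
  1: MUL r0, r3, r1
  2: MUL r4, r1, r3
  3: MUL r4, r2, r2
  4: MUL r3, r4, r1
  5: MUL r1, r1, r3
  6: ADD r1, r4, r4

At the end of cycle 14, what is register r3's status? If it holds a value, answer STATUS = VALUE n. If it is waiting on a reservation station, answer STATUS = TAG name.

  c1: issue MUL r4<-Mul1  regs: r0:1,r1:6,r2:9,r3:6,r4:Mul1
  c2: issue MUL r0<-Mul2  regs: r0:Mul2,r1:6,r2:9,r3:6,r4:Mul1
  c3: stall  regs: r0:Mul2,r1:6,r2:9,r3:6,r4:Mul1
  c4: stall  regs: r0:Mul2,r1:6,r2:9,r3:6,r4:Mul1
  c5: CDB Mul1=4; issue MUL r4<-Mul1  regs: r0:Mul2,r1:6,r2:9,r3:6,r4:Mul1
  c6: CDB Mul2=36; issue MUL r4<-Mul2  regs: r0:36,r1:6,r2:9,r3:6,r4:Mul2
  c7: stall  regs: r0:36,r1:6,r2:9,r3:6,r4:Mul2
  c8: stall  regs: r0:36,r1:6,r2:9,r3:6,r4:Mul2
  c9: CDB Mul1=36; issue MUL r3<-Mul1  regs: r0:36,r1:6,r2:9,r3:Mul1,r4:Mul2
  c10: CDB Mul2=81; issue MUL r1<-Mul2  regs: r0:36,r1:Mul2,r2:9,r3:Mul1,r4:81
  c11: issue ADD r1<-Add1  regs: r0:36,r1:Add1,r2:9,r3:Mul1,r4:81
  c12: -  regs: r0:36,r1:Add1,r2:9,r3:Mul1,r4:81
  c13: CDB Add1=162  regs: r0:36,r1:162,r2:9,r3:Mul1,r4:81
  c14: CDB Mul1=486  regs: r0:36,r1:162,r2:9,r3:486,r4:81

STATUS = VALUE 486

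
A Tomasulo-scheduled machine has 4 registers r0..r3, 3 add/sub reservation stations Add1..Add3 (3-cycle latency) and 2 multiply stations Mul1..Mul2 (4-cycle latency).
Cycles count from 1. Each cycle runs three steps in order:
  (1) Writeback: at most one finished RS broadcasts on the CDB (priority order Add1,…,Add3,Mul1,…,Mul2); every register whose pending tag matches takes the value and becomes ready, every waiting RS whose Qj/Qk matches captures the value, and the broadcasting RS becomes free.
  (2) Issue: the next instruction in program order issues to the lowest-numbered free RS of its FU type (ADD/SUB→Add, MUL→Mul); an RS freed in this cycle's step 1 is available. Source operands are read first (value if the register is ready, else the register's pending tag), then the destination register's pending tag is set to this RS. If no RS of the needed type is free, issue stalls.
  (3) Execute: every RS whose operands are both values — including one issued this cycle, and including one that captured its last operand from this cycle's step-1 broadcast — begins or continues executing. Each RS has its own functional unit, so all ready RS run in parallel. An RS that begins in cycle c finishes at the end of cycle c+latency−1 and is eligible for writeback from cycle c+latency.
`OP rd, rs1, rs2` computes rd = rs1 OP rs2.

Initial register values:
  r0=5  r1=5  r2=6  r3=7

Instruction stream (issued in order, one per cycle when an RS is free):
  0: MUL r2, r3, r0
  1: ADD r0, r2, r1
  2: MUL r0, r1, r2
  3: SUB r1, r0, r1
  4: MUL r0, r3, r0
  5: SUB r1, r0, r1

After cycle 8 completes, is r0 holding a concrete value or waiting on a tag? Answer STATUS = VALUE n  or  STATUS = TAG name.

  c1: issue MUL r2<-Mul1  regs: r0:5,r1:5,r2:Mul1,r3:7
  c2: issue ADD r0<-Add1  regs: r0:Add1,r1:5,r2:Mul1,r3:7
  c3: issue MUL r0<-Mul2  regs: r0:Mul2,r1:5,r2:Mul1,r3:7
  c4: issue SUB r1<-Add2  regs: r0:Mul2,r1:Add2,r2:Mul1,r3:7
  c5: CDB Mul1=35; issue MUL r0<-Mul1  regs: r0:Mul1,r1:Add2,r2:35,r3:7
  c6: issue SUB r1<-Add3  regs: r0:Mul1,r1:Add3,r2:35,r3:7
  c7: -  regs: r0:Mul1,r1:Add3,r2:35,r3:7
  c8: CDB Add1=40  regs: r0:Mul1,r1:Add3,r2:35,r3:7

STATUS = TAG Mul1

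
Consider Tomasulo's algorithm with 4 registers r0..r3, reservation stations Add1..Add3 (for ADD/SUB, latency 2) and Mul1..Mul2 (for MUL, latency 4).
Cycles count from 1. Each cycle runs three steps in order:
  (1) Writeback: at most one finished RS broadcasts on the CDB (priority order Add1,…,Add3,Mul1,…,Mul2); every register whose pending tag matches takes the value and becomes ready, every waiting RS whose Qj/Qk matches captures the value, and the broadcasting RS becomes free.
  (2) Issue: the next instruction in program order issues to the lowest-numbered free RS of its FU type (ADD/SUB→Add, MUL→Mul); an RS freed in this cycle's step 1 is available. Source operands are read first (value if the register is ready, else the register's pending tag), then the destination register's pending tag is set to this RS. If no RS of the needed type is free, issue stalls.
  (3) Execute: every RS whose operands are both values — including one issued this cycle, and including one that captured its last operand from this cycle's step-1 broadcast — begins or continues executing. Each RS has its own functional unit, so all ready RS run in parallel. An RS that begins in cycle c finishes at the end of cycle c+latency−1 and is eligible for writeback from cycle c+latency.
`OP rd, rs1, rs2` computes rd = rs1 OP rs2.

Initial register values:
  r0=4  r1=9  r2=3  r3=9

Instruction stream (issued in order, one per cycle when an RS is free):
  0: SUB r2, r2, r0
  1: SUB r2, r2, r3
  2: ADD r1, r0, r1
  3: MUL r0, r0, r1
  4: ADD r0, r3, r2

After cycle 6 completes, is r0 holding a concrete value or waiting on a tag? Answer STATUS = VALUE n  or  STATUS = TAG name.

cycle 1: issue SUB r2<-Add1 // r0:4,r1:9,r2:Add1,r3:9
cycle 2: issue SUB r2<-Add2 // r0:4,r1:9,r2:Add2,r3:9
cycle 3: CDB Add1=-1; issue ADD r1<-Add1 // r0:4,r1:Add1,r2:Add2,r3:9
cycle 4: issue MUL r0<-Mul1 // r0:Mul1,r1:Add1,r2:Add2,r3:9
cycle 5: CDB Add1=13; issue ADD r0<-Add1 // r0:Add1,r1:13,r2:Add2,r3:9
cycle 6: CDB Add2=-10 // r0:Add1,r1:13,r2:-10,r3:9

STATUS = TAG Add1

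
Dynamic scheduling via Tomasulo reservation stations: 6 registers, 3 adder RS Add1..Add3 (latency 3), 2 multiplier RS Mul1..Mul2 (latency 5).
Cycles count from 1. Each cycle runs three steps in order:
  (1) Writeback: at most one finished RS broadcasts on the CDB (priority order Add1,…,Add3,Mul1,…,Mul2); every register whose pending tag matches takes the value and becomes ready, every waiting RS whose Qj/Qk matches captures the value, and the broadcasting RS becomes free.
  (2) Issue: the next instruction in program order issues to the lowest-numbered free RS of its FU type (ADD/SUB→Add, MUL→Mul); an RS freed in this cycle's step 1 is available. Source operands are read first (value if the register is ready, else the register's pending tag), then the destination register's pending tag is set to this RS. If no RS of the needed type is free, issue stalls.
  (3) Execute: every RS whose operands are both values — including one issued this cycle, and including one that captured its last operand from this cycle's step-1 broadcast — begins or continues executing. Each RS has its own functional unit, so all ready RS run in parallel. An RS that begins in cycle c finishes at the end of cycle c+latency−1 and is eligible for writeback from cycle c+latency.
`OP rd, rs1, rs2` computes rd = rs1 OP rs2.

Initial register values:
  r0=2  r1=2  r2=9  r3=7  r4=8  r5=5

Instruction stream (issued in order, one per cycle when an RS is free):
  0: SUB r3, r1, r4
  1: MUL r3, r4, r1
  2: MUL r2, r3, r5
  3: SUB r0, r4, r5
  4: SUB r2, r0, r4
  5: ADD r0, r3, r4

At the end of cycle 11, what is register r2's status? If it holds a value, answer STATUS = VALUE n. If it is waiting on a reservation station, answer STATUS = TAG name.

cycle 1: issue SUB r3<-Add1 // r0:2,r1:2,r2:9,r3:Add1,r4:8,r5:5
cycle 2: issue MUL r3<-Mul1 // r0:2,r1:2,r2:9,r3:Mul1,r4:8,r5:5
cycle 3: issue MUL r2<-Mul2 // r0:2,r1:2,r2:Mul2,r3:Mul1,r4:8,r5:5
cycle 4: CDB Add1=-6; issue SUB r0<-Add1 // r0:Add1,r1:2,r2:Mul2,r3:Mul1,r4:8,r5:5
cycle 5: issue SUB r2<-Add2 // r0:Add1,r1:2,r2:Add2,r3:Mul1,r4:8,r5:5
cycle 6: issue ADD r0<-Add3 // r0:Add3,r1:2,r2:Add2,r3:Mul1,r4:8,r5:5
cycle 7: CDB Add1=3 // r0:Add3,r1:2,r2:Add2,r3:Mul1,r4:8,r5:5
cycle 8: CDB Mul1=16 // r0:Add3,r1:2,r2:Add2,r3:16,r4:8,r5:5
cycle 9: - // r0:Add3,r1:2,r2:Add2,r3:16,r4:8,r5:5
cycle 10: CDB Add2=-5 // r0:Add3,r1:2,r2:-5,r3:16,r4:8,r5:5
cycle 11: CDB Add3=24 // r0:24,r1:2,r2:-5,r3:16,r4:8,r5:5

STATUS = VALUE -5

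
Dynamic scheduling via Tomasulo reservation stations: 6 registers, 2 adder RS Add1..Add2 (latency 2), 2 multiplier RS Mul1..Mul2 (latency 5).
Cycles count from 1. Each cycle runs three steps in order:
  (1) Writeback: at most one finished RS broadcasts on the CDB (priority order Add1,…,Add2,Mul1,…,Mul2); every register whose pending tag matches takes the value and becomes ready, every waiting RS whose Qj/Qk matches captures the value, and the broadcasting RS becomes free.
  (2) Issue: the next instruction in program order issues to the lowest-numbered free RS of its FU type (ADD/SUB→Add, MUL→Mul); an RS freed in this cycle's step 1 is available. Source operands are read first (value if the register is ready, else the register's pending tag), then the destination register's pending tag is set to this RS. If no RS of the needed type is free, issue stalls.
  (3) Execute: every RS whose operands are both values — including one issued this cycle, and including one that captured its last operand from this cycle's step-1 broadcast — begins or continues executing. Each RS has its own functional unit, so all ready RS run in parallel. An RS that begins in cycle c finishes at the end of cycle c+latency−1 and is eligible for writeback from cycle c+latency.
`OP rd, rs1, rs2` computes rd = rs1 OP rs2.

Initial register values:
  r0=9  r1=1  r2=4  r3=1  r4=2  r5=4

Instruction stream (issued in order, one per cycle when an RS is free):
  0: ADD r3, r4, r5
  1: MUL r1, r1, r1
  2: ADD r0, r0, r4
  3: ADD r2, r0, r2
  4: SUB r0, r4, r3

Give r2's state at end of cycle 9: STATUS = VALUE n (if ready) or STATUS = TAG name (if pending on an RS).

STATUS = VALUE 15

  c1: issue ADD r3<-Add1  regs: r0:9,r1:1,r2:4,r3:Add1,r4:2,r5:4
  c2: issue MUL r1<-Mul1  regs: r0:9,r1:Mul1,r2:4,r3:Add1,r4:2,r5:4
  c3: CDB Add1=6; issue ADD r0<-Add1  regs: r0:Add1,r1:Mul1,r2:4,r3:6,r4:2,r5:4
  c4: issue ADD r2<-Add2  regs: r0:Add1,r1:Mul1,r2:Add2,r3:6,r4:2,r5:4
  c5: CDB Add1=11; issue SUB r0<-Add1  regs: r0:Add1,r1:Mul1,r2:Add2,r3:6,r4:2,r5:4
  c6: -  regs: r0:Add1,r1:Mul1,r2:Add2,r3:6,r4:2,r5:4
  c7: CDB Add1=-4  regs: r0:-4,r1:Mul1,r2:Add2,r3:6,r4:2,r5:4
  c8: CDB Add2=15  regs: r0:-4,r1:Mul1,r2:15,r3:6,r4:2,r5:4
  c9: CDB Mul1=1  regs: r0:-4,r1:1,r2:15,r3:6,r4:2,r5:4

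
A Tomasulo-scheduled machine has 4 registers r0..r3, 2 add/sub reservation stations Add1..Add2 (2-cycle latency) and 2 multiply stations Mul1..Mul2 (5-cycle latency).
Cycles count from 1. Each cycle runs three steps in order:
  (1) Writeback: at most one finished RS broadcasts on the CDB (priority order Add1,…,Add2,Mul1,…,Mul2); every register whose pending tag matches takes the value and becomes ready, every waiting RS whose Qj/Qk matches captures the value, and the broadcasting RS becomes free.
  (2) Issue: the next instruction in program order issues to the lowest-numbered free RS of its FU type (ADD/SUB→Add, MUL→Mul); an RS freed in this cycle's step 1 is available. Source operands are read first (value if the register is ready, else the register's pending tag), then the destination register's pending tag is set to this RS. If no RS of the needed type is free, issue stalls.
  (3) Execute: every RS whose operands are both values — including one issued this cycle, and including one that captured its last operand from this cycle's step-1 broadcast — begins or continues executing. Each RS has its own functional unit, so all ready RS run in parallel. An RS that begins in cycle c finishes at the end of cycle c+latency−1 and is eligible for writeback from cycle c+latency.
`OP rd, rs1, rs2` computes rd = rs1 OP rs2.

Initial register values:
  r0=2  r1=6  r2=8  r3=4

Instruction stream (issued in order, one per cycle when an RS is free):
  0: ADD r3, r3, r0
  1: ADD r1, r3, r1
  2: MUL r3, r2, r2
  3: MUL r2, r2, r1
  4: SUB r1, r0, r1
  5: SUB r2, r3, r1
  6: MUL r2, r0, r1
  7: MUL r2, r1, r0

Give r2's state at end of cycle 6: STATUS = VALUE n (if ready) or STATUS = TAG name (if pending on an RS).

c1: issue ADD r3<-Add1 | r0:2,r1:6,r2:8,r3:Add1
c2: issue ADD r1<-Add2 | r0:2,r1:Add2,r2:8,r3:Add1
c3: CDB Add1=6; issue MUL r3<-Mul1 | r0:2,r1:Add2,r2:8,r3:Mul1
c4: issue MUL r2<-Mul2 | r0:2,r1:Add2,r2:Mul2,r3:Mul1
c5: CDB Add2=12; issue SUB r1<-Add1 | r0:2,r1:Add1,r2:Mul2,r3:Mul1
c6: issue SUB r2<-Add2 | r0:2,r1:Add1,r2:Add2,r3:Mul1

STATUS = TAG Add2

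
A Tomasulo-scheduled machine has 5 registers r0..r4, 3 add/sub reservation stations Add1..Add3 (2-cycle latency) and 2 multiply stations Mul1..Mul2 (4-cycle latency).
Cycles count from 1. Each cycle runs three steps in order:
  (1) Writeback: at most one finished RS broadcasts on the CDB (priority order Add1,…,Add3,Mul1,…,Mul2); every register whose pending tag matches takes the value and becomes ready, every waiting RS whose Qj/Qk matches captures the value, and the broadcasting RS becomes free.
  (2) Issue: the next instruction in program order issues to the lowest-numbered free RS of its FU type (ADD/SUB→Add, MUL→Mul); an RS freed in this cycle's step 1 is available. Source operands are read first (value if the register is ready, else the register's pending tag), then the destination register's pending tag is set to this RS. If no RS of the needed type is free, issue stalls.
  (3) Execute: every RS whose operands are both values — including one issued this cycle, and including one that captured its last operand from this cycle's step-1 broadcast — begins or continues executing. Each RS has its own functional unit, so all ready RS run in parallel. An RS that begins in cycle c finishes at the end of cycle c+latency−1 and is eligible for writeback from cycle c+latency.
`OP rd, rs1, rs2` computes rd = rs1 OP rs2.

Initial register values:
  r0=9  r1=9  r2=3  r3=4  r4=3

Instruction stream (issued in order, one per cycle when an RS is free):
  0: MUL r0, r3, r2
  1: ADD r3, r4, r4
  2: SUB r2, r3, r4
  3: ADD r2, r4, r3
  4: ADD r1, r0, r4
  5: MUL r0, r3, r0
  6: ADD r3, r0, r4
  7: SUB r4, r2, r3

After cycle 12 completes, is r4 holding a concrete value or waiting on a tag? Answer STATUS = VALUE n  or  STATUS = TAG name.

c1: issue MUL r0<-Mul1 | r0:Mul1,r1:9,r2:3,r3:4,r4:3
c2: issue ADD r3<-Add1 | r0:Mul1,r1:9,r2:3,r3:Add1,r4:3
c3: issue SUB r2<-Add2 | r0:Mul1,r1:9,r2:Add2,r3:Add1,r4:3
c4: CDB Add1=6; issue ADD r2<-Add1 | r0:Mul1,r1:9,r2:Add1,r3:6,r4:3
c5: CDB Mul1=12; issue ADD r1<-Add3 | r0:12,r1:Add3,r2:Add1,r3:6,r4:3
c6: CDB Add1=9; issue MUL r0<-Mul1 | r0:Mul1,r1:Add3,r2:9,r3:6,r4:3
c7: CDB Add2=3; issue ADD r3<-Add1 | r0:Mul1,r1:Add3,r2:9,r3:Add1,r4:3
c8: CDB Add3=15; issue SUB r4<-Add2 | r0:Mul1,r1:15,r2:9,r3:Add1,r4:Add2
c9: - | r0:Mul1,r1:15,r2:9,r3:Add1,r4:Add2
c10: CDB Mul1=72 | r0:72,r1:15,r2:9,r3:Add1,r4:Add2
c11: - | r0:72,r1:15,r2:9,r3:Add1,r4:Add2
c12: CDB Add1=75 | r0:72,r1:15,r2:9,r3:75,r4:Add2

STATUS = TAG Add2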